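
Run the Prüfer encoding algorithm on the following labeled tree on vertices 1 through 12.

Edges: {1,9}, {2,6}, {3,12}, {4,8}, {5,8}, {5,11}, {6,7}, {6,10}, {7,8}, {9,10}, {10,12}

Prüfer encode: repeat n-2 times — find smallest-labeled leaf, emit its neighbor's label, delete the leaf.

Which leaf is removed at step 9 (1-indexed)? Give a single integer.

Answer: 7

Derivation:
Step 1: current leaves = {1,2,3,4,11}. Remove leaf 1 (neighbor: 9).
Step 2: current leaves = {2,3,4,9,11}. Remove leaf 2 (neighbor: 6).
Step 3: current leaves = {3,4,9,11}. Remove leaf 3 (neighbor: 12).
Step 4: current leaves = {4,9,11,12}. Remove leaf 4 (neighbor: 8).
Step 5: current leaves = {9,11,12}. Remove leaf 9 (neighbor: 10).
Step 6: current leaves = {11,12}. Remove leaf 11 (neighbor: 5).
Step 7: current leaves = {5,12}. Remove leaf 5 (neighbor: 8).
Step 8: current leaves = {8,12}. Remove leaf 8 (neighbor: 7).
Step 9: current leaves = {7,12}. Remove leaf 7 (neighbor: 6).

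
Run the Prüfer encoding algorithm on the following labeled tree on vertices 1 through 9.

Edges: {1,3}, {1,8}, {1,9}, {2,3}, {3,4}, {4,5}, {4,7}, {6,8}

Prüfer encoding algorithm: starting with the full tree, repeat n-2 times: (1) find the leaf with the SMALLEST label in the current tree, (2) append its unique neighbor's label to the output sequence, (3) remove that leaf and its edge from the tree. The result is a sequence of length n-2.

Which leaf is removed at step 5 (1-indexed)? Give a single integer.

Answer: 4

Derivation:
Step 1: current leaves = {2,5,6,7,9}. Remove leaf 2 (neighbor: 3).
Step 2: current leaves = {5,6,7,9}. Remove leaf 5 (neighbor: 4).
Step 3: current leaves = {6,7,9}. Remove leaf 6 (neighbor: 8).
Step 4: current leaves = {7,8,9}. Remove leaf 7 (neighbor: 4).
Step 5: current leaves = {4,8,9}. Remove leaf 4 (neighbor: 3).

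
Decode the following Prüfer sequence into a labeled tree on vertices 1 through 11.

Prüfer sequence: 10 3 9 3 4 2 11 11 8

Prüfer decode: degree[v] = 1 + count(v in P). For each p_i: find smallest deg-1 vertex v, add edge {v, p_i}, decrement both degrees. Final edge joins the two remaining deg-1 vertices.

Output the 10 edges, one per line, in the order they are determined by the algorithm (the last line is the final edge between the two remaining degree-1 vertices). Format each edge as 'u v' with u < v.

Initial degrees: {1:1, 2:2, 3:3, 4:2, 5:1, 6:1, 7:1, 8:2, 9:2, 10:2, 11:3}
Step 1: smallest deg-1 vertex = 1, p_1 = 10. Add edge {1,10}. Now deg[1]=0, deg[10]=1.
Step 2: smallest deg-1 vertex = 5, p_2 = 3. Add edge {3,5}. Now deg[5]=0, deg[3]=2.
Step 3: smallest deg-1 vertex = 6, p_3 = 9. Add edge {6,9}. Now deg[6]=0, deg[9]=1.
Step 4: smallest deg-1 vertex = 7, p_4 = 3. Add edge {3,7}. Now deg[7]=0, deg[3]=1.
Step 5: smallest deg-1 vertex = 3, p_5 = 4. Add edge {3,4}. Now deg[3]=0, deg[4]=1.
Step 6: smallest deg-1 vertex = 4, p_6 = 2. Add edge {2,4}. Now deg[4]=0, deg[2]=1.
Step 7: smallest deg-1 vertex = 2, p_7 = 11. Add edge {2,11}. Now deg[2]=0, deg[11]=2.
Step 8: smallest deg-1 vertex = 9, p_8 = 11. Add edge {9,11}. Now deg[9]=0, deg[11]=1.
Step 9: smallest deg-1 vertex = 10, p_9 = 8. Add edge {8,10}. Now deg[10]=0, deg[8]=1.
Final: two remaining deg-1 vertices are 8, 11. Add edge {8,11}.

Answer: 1 10
3 5
6 9
3 7
3 4
2 4
2 11
9 11
8 10
8 11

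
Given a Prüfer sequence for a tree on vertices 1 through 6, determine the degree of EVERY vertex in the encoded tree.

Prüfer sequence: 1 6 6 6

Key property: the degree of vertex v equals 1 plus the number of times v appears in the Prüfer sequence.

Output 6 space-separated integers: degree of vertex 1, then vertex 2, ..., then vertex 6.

p_1 = 1: count[1] becomes 1
p_2 = 6: count[6] becomes 1
p_3 = 6: count[6] becomes 2
p_4 = 6: count[6] becomes 3
Degrees (1 + count): deg[1]=1+1=2, deg[2]=1+0=1, deg[3]=1+0=1, deg[4]=1+0=1, deg[5]=1+0=1, deg[6]=1+3=4

Answer: 2 1 1 1 1 4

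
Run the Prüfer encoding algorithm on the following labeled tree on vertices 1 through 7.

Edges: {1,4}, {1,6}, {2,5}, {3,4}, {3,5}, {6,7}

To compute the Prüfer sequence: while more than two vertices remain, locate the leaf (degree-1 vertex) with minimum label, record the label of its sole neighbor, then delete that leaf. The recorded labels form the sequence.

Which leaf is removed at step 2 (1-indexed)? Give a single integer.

Step 1: current leaves = {2,7}. Remove leaf 2 (neighbor: 5).
Step 2: current leaves = {5,7}. Remove leaf 5 (neighbor: 3).

Answer: 5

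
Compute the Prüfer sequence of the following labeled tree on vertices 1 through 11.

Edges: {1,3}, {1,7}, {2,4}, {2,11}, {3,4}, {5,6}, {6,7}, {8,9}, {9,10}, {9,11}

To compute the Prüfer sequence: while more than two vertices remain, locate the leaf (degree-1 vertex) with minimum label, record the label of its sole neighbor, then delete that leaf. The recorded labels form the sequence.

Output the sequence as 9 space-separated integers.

Step 1: leaves = {5,8,10}. Remove smallest leaf 5, emit neighbor 6.
Step 2: leaves = {6,8,10}. Remove smallest leaf 6, emit neighbor 7.
Step 3: leaves = {7,8,10}. Remove smallest leaf 7, emit neighbor 1.
Step 4: leaves = {1,8,10}. Remove smallest leaf 1, emit neighbor 3.
Step 5: leaves = {3,8,10}. Remove smallest leaf 3, emit neighbor 4.
Step 6: leaves = {4,8,10}. Remove smallest leaf 4, emit neighbor 2.
Step 7: leaves = {2,8,10}. Remove smallest leaf 2, emit neighbor 11.
Step 8: leaves = {8,10,11}. Remove smallest leaf 8, emit neighbor 9.
Step 9: leaves = {10,11}. Remove smallest leaf 10, emit neighbor 9.
Done: 2 vertices remain (9, 11). Sequence = [6 7 1 3 4 2 11 9 9]

Answer: 6 7 1 3 4 2 11 9 9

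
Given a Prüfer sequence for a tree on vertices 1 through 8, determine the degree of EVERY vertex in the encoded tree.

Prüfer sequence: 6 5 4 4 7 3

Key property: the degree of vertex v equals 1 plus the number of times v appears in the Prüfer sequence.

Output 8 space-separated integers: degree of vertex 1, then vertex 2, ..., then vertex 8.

p_1 = 6: count[6] becomes 1
p_2 = 5: count[5] becomes 1
p_3 = 4: count[4] becomes 1
p_4 = 4: count[4] becomes 2
p_5 = 7: count[7] becomes 1
p_6 = 3: count[3] becomes 1
Degrees (1 + count): deg[1]=1+0=1, deg[2]=1+0=1, deg[3]=1+1=2, deg[4]=1+2=3, deg[5]=1+1=2, deg[6]=1+1=2, deg[7]=1+1=2, deg[8]=1+0=1

Answer: 1 1 2 3 2 2 2 1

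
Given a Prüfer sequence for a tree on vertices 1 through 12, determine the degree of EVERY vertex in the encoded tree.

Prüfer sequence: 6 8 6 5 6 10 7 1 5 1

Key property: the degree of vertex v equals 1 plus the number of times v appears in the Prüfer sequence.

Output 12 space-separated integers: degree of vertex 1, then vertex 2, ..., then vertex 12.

p_1 = 6: count[6] becomes 1
p_2 = 8: count[8] becomes 1
p_3 = 6: count[6] becomes 2
p_4 = 5: count[5] becomes 1
p_5 = 6: count[6] becomes 3
p_6 = 10: count[10] becomes 1
p_7 = 7: count[7] becomes 1
p_8 = 1: count[1] becomes 1
p_9 = 5: count[5] becomes 2
p_10 = 1: count[1] becomes 2
Degrees (1 + count): deg[1]=1+2=3, deg[2]=1+0=1, deg[3]=1+0=1, deg[4]=1+0=1, deg[5]=1+2=3, deg[6]=1+3=4, deg[7]=1+1=2, deg[8]=1+1=2, deg[9]=1+0=1, deg[10]=1+1=2, deg[11]=1+0=1, deg[12]=1+0=1

Answer: 3 1 1 1 3 4 2 2 1 2 1 1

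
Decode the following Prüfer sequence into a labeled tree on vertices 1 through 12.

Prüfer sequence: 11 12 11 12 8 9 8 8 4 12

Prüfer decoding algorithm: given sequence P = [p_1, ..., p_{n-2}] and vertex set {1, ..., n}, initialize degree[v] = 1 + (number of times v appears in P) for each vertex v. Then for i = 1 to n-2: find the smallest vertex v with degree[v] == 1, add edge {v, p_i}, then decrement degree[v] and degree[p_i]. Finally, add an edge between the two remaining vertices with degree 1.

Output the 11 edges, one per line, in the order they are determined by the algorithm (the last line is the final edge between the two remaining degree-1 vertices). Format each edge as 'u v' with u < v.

Initial degrees: {1:1, 2:1, 3:1, 4:2, 5:1, 6:1, 7:1, 8:4, 9:2, 10:1, 11:3, 12:4}
Step 1: smallest deg-1 vertex = 1, p_1 = 11. Add edge {1,11}. Now deg[1]=0, deg[11]=2.
Step 2: smallest deg-1 vertex = 2, p_2 = 12. Add edge {2,12}. Now deg[2]=0, deg[12]=3.
Step 3: smallest deg-1 vertex = 3, p_3 = 11. Add edge {3,11}. Now deg[3]=0, deg[11]=1.
Step 4: smallest deg-1 vertex = 5, p_4 = 12. Add edge {5,12}. Now deg[5]=0, deg[12]=2.
Step 5: smallest deg-1 vertex = 6, p_5 = 8. Add edge {6,8}. Now deg[6]=0, deg[8]=3.
Step 6: smallest deg-1 vertex = 7, p_6 = 9. Add edge {7,9}. Now deg[7]=0, deg[9]=1.
Step 7: smallest deg-1 vertex = 9, p_7 = 8. Add edge {8,9}. Now deg[9]=0, deg[8]=2.
Step 8: smallest deg-1 vertex = 10, p_8 = 8. Add edge {8,10}. Now deg[10]=0, deg[8]=1.
Step 9: smallest deg-1 vertex = 8, p_9 = 4. Add edge {4,8}. Now deg[8]=0, deg[4]=1.
Step 10: smallest deg-1 vertex = 4, p_10 = 12. Add edge {4,12}. Now deg[4]=0, deg[12]=1.
Final: two remaining deg-1 vertices are 11, 12. Add edge {11,12}.

Answer: 1 11
2 12
3 11
5 12
6 8
7 9
8 9
8 10
4 8
4 12
11 12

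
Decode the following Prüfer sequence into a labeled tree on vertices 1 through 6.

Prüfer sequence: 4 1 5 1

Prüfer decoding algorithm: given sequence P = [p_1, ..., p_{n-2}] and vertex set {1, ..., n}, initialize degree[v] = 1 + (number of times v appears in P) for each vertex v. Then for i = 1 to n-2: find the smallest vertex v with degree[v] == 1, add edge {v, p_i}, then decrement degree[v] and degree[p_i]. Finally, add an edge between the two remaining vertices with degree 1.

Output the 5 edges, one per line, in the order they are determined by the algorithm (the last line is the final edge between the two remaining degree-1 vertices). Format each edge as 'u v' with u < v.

Initial degrees: {1:3, 2:1, 3:1, 4:2, 5:2, 6:1}
Step 1: smallest deg-1 vertex = 2, p_1 = 4. Add edge {2,4}. Now deg[2]=0, deg[4]=1.
Step 2: smallest deg-1 vertex = 3, p_2 = 1. Add edge {1,3}. Now deg[3]=0, deg[1]=2.
Step 3: smallest deg-1 vertex = 4, p_3 = 5. Add edge {4,5}. Now deg[4]=0, deg[5]=1.
Step 4: smallest deg-1 vertex = 5, p_4 = 1. Add edge {1,5}. Now deg[5]=0, deg[1]=1.
Final: two remaining deg-1 vertices are 1, 6. Add edge {1,6}.

Answer: 2 4
1 3
4 5
1 5
1 6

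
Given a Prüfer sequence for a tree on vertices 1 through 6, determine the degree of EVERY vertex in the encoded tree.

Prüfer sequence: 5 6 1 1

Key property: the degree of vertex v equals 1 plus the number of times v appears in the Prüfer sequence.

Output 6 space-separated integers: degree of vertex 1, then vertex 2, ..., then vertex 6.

p_1 = 5: count[5] becomes 1
p_2 = 6: count[6] becomes 1
p_3 = 1: count[1] becomes 1
p_4 = 1: count[1] becomes 2
Degrees (1 + count): deg[1]=1+2=3, deg[2]=1+0=1, deg[3]=1+0=1, deg[4]=1+0=1, deg[5]=1+1=2, deg[6]=1+1=2

Answer: 3 1 1 1 2 2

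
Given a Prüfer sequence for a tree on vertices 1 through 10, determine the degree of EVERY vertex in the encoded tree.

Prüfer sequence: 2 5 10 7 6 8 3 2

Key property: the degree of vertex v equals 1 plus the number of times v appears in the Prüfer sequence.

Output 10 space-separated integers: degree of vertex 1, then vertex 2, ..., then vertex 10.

Answer: 1 3 2 1 2 2 2 2 1 2

Derivation:
p_1 = 2: count[2] becomes 1
p_2 = 5: count[5] becomes 1
p_3 = 10: count[10] becomes 1
p_4 = 7: count[7] becomes 1
p_5 = 6: count[6] becomes 1
p_6 = 8: count[8] becomes 1
p_7 = 3: count[3] becomes 1
p_8 = 2: count[2] becomes 2
Degrees (1 + count): deg[1]=1+0=1, deg[2]=1+2=3, deg[3]=1+1=2, deg[4]=1+0=1, deg[5]=1+1=2, deg[6]=1+1=2, deg[7]=1+1=2, deg[8]=1+1=2, deg[9]=1+0=1, deg[10]=1+1=2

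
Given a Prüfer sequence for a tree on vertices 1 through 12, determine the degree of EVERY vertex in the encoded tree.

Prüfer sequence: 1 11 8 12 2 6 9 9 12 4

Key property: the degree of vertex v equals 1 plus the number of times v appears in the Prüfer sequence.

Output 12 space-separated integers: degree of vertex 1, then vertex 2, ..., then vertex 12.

Answer: 2 2 1 2 1 2 1 2 3 1 2 3

Derivation:
p_1 = 1: count[1] becomes 1
p_2 = 11: count[11] becomes 1
p_3 = 8: count[8] becomes 1
p_4 = 12: count[12] becomes 1
p_5 = 2: count[2] becomes 1
p_6 = 6: count[6] becomes 1
p_7 = 9: count[9] becomes 1
p_8 = 9: count[9] becomes 2
p_9 = 12: count[12] becomes 2
p_10 = 4: count[4] becomes 1
Degrees (1 + count): deg[1]=1+1=2, deg[2]=1+1=2, deg[3]=1+0=1, deg[4]=1+1=2, deg[5]=1+0=1, deg[6]=1+1=2, deg[7]=1+0=1, deg[8]=1+1=2, deg[9]=1+2=3, deg[10]=1+0=1, deg[11]=1+1=2, deg[12]=1+2=3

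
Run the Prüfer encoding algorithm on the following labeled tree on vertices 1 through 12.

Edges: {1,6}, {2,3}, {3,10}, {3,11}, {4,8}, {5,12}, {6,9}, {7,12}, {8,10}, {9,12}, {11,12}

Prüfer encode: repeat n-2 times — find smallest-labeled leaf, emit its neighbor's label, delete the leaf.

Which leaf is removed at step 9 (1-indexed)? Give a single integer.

Answer: 10

Derivation:
Step 1: current leaves = {1,2,4,5,7}. Remove leaf 1 (neighbor: 6).
Step 2: current leaves = {2,4,5,6,7}. Remove leaf 2 (neighbor: 3).
Step 3: current leaves = {4,5,6,7}. Remove leaf 4 (neighbor: 8).
Step 4: current leaves = {5,6,7,8}. Remove leaf 5 (neighbor: 12).
Step 5: current leaves = {6,7,8}. Remove leaf 6 (neighbor: 9).
Step 6: current leaves = {7,8,9}. Remove leaf 7 (neighbor: 12).
Step 7: current leaves = {8,9}. Remove leaf 8 (neighbor: 10).
Step 8: current leaves = {9,10}. Remove leaf 9 (neighbor: 12).
Step 9: current leaves = {10,12}. Remove leaf 10 (neighbor: 3).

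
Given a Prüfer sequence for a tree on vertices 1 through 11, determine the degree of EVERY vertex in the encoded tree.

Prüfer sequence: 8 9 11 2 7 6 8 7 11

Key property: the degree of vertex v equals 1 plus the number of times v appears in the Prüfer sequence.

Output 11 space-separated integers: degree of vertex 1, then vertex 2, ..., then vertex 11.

p_1 = 8: count[8] becomes 1
p_2 = 9: count[9] becomes 1
p_3 = 11: count[11] becomes 1
p_4 = 2: count[2] becomes 1
p_5 = 7: count[7] becomes 1
p_6 = 6: count[6] becomes 1
p_7 = 8: count[8] becomes 2
p_8 = 7: count[7] becomes 2
p_9 = 11: count[11] becomes 2
Degrees (1 + count): deg[1]=1+0=1, deg[2]=1+1=2, deg[3]=1+0=1, deg[4]=1+0=1, deg[5]=1+0=1, deg[6]=1+1=2, deg[7]=1+2=3, deg[8]=1+2=3, deg[9]=1+1=2, deg[10]=1+0=1, deg[11]=1+2=3

Answer: 1 2 1 1 1 2 3 3 2 1 3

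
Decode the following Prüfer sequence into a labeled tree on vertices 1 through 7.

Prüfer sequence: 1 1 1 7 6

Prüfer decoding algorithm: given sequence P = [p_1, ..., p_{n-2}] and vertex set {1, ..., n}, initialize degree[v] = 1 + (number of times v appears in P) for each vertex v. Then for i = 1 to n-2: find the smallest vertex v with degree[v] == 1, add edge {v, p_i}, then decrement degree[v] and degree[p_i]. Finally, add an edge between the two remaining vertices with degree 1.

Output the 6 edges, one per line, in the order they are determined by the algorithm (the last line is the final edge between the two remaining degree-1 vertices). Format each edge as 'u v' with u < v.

Answer: 1 2
1 3
1 4
1 7
5 6
6 7

Derivation:
Initial degrees: {1:4, 2:1, 3:1, 4:1, 5:1, 6:2, 7:2}
Step 1: smallest deg-1 vertex = 2, p_1 = 1. Add edge {1,2}. Now deg[2]=0, deg[1]=3.
Step 2: smallest deg-1 vertex = 3, p_2 = 1. Add edge {1,3}. Now deg[3]=0, deg[1]=2.
Step 3: smallest deg-1 vertex = 4, p_3 = 1. Add edge {1,4}. Now deg[4]=0, deg[1]=1.
Step 4: smallest deg-1 vertex = 1, p_4 = 7. Add edge {1,7}. Now deg[1]=0, deg[7]=1.
Step 5: smallest deg-1 vertex = 5, p_5 = 6. Add edge {5,6}. Now deg[5]=0, deg[6]=1.
Final: two remaining deg-1 vertices are 6, 7. Add edge {6,7}.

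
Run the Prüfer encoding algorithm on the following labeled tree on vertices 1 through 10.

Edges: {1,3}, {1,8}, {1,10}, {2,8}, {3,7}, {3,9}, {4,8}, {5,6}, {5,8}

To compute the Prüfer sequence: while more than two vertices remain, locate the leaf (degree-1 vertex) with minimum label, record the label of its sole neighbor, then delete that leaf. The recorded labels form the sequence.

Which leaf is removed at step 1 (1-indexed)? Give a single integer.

Step 1: current leaves = {2,4,6,7,9,10}. Remove leaf 2 (neighbor: 8).

Answer: 2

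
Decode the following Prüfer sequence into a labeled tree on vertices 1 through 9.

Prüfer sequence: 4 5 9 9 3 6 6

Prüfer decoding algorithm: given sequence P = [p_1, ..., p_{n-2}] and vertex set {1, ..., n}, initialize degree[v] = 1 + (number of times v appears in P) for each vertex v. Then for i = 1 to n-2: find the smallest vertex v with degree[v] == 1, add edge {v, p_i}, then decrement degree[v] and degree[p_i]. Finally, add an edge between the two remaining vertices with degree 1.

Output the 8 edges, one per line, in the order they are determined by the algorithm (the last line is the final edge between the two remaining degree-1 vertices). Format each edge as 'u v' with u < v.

Initial degrees: {1:1, 2:1, 3:2, 4:2, 5:2, 6:3, 7:1, 8:1, 9:3}
Step 1: smallest deg-1 vertex = 1, p_1 = 4. Add edge {1,4}. Now deg[1]=0, deg[4]=1.
Step 2: smallest deg-1 vertex = 2, p_2 = 5. Add edge {2,5}. Now deg[2]=0, deg[5]=1.
Step 3: smallest deg-1 vertex = 4, p_3 = 9. Add edge {4,9}. Now deg[4]=0, deg[9]=2.
Step 4: smallest deg-1 vertex = 5, p_4 = 9. Add edge {5,9}. Now deg[5]=0, deg[9]=1.
Step 5: smallest deg-1 vertex = 7, p_5 = 3. Add edge {3,7}. Now deg[7]=0, deg[3]=1.
Step 6: smallest deg-1 vertex = 3, p_6 = 6. Add edge {3,6}. Now deg[3]=0, deg[6]=2.
Step 7: smallest deg-1 vertex = 8, p_7 = 6. Add edge {6,8}. Now deg[8]=0, deg[6]=1.
Final: two remaining deg-1 vertices are 6, 9. Add edge {6,9}.

Answer: 1 4
2 5
4 9
5 9
3 7
3 6
6 8
6 9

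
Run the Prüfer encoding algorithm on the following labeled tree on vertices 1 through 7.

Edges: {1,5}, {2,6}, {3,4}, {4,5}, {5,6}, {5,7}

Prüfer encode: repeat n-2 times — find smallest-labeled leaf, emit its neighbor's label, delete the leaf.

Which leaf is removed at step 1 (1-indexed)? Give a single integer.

Step 1: current leaves = {1,2,3,7}. Remove leaf 1 (neighbor: 5).

Answer: 1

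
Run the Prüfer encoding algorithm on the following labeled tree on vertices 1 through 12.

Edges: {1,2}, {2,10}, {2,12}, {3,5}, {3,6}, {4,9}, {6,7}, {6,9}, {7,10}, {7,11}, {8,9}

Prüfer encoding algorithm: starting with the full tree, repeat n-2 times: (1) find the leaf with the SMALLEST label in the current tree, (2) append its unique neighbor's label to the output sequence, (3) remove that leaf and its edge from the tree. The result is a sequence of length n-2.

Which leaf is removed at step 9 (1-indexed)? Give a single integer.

Step 1: current leaves = {1,4,5,8,11,12}. Remove leaf 1 (neighbor: 2).
Step 2: current leaves = {4,5,8,11,12}. Remove leaf 4 (neighbor: 9).
Step 3: current leaves = {5,8,11,12}. Remove leaf 5 (neighbor: 3).
Step 4: current leaves = {3,8,11,12}. Remove leaf 3 (neighbor: 6).
Step 5: current leaves = {8,11,12}. Remove leaf 8 (neighbor: 9).
Step 6: current leaves = {9,11,12}. Remove leaf 9 (neighbor: 6).
Step 7: current leaves = {6,11,12}. Remove leaf 6 (neighbor: 7).
Step 8: current leaves = {11,12}. Remove leaf 11 (neighbor: 7).
Step 9: current leaves = {7,12}. Remove leaf 7 (neighbor: 10).

Answer: 7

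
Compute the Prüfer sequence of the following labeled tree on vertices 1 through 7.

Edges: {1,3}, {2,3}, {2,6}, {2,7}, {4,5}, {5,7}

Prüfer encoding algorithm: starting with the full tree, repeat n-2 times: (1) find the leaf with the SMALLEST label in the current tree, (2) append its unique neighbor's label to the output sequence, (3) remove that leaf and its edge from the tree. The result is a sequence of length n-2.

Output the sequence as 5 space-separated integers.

Step 1: leaves = {1,4,6}. Remove smallest leaf 1, emit neighbor 3.
Step 2: leaves = {3,4,6}. Remove smallest leaf 3, emit neighbor 2.
Step 3: leaves = {4,6}. Remove smallest leaf 4, emit neighbor 5.
Step 4: leaves = {5,6}. Remove smallest leaf 5, emit neighbor 7.
Step 5: leaves = {6,7}. Remove smallest leaf 6, emit neighbor 2.
Done: 2 vertices remain (2, 7). Sequence = [3 2 5 7 2]

Answer: 3 2 5 7 2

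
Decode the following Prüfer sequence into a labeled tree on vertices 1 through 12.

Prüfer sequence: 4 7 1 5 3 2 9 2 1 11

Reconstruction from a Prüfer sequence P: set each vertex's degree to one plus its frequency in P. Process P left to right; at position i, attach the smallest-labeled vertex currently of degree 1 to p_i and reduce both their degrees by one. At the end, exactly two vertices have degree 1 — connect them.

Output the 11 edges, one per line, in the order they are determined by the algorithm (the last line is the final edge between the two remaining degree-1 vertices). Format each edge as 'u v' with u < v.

Initial degrees: {1:3, 2:3, 3:2, 4:2, 5:2, 6:1, 7:2, 8:1, 9:2, 10:1, 11:2, 12:1}
Step 1: smallest deg-1 vertex = 6, p_1 = 4. Add edge {4,6}. Now deg[6]=0, deg[4]=1.
Step 2: smallest deg-1 vertex = 4, p_2 = 7. Add edge {4,7}. Now deg[4]=0, deg[7]=1.
Step 3: smallest deg-1 vertex = 7, p_3 = 1. Add edge {1,7}. Now deg[7]=0, deg[1]=2.
Step 4: smallest deg-1 vertex = 8, p_4 = 5. Add edge {5,8}. Now deg[8]=0, deg[5]=1.
Step 5: smallest deg-1 vertex = 5, p_5 = 3. Add edge {3,5}. Now deg[5]=0, deg[3]=1.
Step 6: smallest deg-1 vertex = 3, p_6 = 2. Add edge {2,3}. Now deg[3]=0, deg[2]=2.
Step 7: smallest deg-1 vertex = 10, p_7 = 9. Add edge {9,10}. Now deg[10]=0, deg[9]=1.
Step 8: smallest deg-1 vertex = 9, p_8 = 2. Add edge {2,9}. Now deg[9]=0, deg[2]=1.
Step 9: smallest deg-1 vertex = 2, p_9 = 1. Add edge {1,2}. Now deg[2]=0, deg[1]=1.
Step 10: smallest deg-1 vertex = 1, p_10 = 11. Add edge {1,11}. Now deg[1]=0, deg[11]=1.
Final: two remaining deg-1 vertices are 11, 12. Add edge {11,12}.

Answer: 4 6
4 7
1 7
5 8
3 5
2 3
9 10
2 9
1 2
1 11
11 12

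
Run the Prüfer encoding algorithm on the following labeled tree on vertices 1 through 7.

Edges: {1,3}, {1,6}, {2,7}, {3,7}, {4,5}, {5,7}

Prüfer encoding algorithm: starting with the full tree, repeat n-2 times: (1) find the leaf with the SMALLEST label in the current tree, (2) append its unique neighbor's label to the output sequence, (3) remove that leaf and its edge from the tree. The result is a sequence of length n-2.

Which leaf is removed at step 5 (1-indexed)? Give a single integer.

Answer: 1

Derivation:
Step 1: current leaves = {2,4,6}. Remove leaf 2 (neighbor: 7).
Step 2: current leaves = {4,6}. Remove leaf 4 (neighbor: 5).
Step 3: current leaves = {5,6}. Remove leaf 5 (neighbor: 7).
Step 4: current leaves = {6,7}. Remove leaf 6 (neighbor: 1).
Step 5: current leaves = {1,7}. Remove leaf 1 (neighbor: 3).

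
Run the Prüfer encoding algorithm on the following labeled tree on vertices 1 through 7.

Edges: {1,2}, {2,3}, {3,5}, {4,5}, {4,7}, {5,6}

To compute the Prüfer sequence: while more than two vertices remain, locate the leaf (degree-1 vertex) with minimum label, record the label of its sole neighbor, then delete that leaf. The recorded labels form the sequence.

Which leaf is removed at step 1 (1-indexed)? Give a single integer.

Step 1: current leaves = {1,6,7}. Remove leaf 1 (neighbor: 2).

Answer: 1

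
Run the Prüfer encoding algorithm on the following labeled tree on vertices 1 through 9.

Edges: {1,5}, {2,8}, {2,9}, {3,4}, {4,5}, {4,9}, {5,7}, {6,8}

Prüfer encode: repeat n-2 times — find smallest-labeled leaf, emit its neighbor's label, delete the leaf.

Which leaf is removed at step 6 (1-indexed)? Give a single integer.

Step 1: current leaves = {1,3,6,7}. Remove leaf 1 (neighbor: 5).
Step 2: current leaves = {3,6,7}. Remove leaf 3 (neighbor: 4).
Step 3: current leaves = {6,7}. Remove leaf 6 (neighbor: 8).
Step 4: current leaves = {7,8}. Remove leaf 7 (neighbor: 5).
Step 5: current leaves = {5,8}. Remove leaf 5 (neighbor: 4).
Step 6: current leaves = {4,8}. Remove leaf 4 (neighbor: 9).

Answer: 4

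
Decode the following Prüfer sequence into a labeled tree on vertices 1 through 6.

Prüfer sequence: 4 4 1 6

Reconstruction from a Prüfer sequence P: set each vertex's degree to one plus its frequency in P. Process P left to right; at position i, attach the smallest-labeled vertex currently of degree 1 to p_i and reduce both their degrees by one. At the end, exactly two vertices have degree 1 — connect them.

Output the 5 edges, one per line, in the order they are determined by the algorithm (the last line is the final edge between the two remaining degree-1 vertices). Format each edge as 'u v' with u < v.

Answer: 2 4
3 4
1 4
1 6
5 6

Derivation:
Initial degrees: {1:2, 2:1, 3:1, 4:3, 5:1, 6:2}
Step 1: smallest deg-1 vertex = 2, p_1 = 4. Add edge {2,4}. Now deg[2]=0, deg[4]=2.
Step 2: smallest deg-1 vertex = 3, p_2 = 4. Add edge {3,4}. Now deg[3]=0, deg[4]=1.
Step 3: smallest deg-1 vertex = 4, p_3 = 1. Add edge {1,4}. Now deg[4]=0, deg[1]=1.
Step 4: smallest deg-1 vertex = 1, p_4 = 6. Add edge {1,6}. Now deg[1]=0, deg[6]=1.
Final: two remaining deg-1 vertices are 5, 6. Add edge {5,6}.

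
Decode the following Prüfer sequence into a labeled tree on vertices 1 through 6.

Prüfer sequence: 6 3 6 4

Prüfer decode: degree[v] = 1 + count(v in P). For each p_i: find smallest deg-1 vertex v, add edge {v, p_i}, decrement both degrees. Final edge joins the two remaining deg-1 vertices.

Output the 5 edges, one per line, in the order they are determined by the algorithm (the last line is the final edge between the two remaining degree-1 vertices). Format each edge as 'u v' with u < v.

Answer: 1 6
2 3
3 6
4 5
4 6

Derivation:
Initial degrees: {1:1, 2:1, 3:2, 4:2, 5:1, 6:3}
Step 1: smallest deg-1 vertex = 1, p_1 = 6. Add edge {1,6}. Now deg[1]=0, deg[6]=2.
Step 2: smallest deg-1 vertex = 2, p_2 = 3. Add edge {2,3}. Now deg[2]=0, deg[3]=1.
Step 3: smallest deg-1 vertex = 3, p_3 = 6. Add edge {3,6}. Now deg[3]=0, deg[6]=1.
Step 4: smallest deg-1 vertex = 5, p_4 = 4. Add edge {4,5}. Now deg[5]=0, deg[4]=1.
Final: two remaining deg-1 vertices are 4, 6. Add edge {4,6}.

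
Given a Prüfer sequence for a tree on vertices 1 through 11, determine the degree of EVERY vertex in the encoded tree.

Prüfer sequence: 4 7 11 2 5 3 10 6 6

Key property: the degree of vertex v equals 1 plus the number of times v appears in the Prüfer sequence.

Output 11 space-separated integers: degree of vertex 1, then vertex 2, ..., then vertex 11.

Answer: 1 2 2 2 2 3 2 1 1 2 2

Derivation:
p_1 = 4: count[4] becomes 1
p_2 = 7: count[7] becomes 1
p_3 = 11: count[11] becomes 1
p_4 = 2: count[2] becomes 1
p_5 = 5: count[5] becomes 1
p_6 = 3: count[3] becomes 1
p_7 = 10: count[10] becomes 1
p_8 = 6: count[6] becomes 1
p_9 = 6: count[6] becomes 2
Degrees (1 + count): deg[1]=1+0=1, deg[2]=1+1=2, deg[3]=1+1=2, deg[4]=1+1=2, deg[5]=1+1=2, deg[6]=1+2=3, deg[7]=1+1=2, deg[8]=1+0=1, deg[9]=1+0=1, deg[10]=1+1=2, deg[11]=1+1=2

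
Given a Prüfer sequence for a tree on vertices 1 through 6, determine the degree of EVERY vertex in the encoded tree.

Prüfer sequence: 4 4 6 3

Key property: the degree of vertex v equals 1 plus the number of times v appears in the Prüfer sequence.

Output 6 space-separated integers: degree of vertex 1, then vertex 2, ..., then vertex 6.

p_1 = 4: count[4] becomes 1
p_2 = 4: count[4] becomes 2
p_3 = 6: count[6] becomes 1
p_4 = 3: count[3] becomes 1
Degrees (1 + count): deg[1]=1+0=1, deg[2]=1+0=1, deg[3]=1+1=2, deg[4]=1+2=3, deg[5]=1+0=1, deg[6]=1+1=2

Answer: 1 1 2 3 1 2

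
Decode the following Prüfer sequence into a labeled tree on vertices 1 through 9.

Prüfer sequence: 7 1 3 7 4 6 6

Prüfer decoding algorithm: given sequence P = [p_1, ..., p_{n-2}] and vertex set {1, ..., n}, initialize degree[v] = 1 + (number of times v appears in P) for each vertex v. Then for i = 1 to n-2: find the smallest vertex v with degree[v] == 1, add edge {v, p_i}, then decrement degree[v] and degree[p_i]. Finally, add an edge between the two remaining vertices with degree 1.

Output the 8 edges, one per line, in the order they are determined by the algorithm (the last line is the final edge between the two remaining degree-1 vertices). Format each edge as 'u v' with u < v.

Initial degrees: {1:2, 2:1, 3:2, 4:2, 5:1, 6:3, 7:3, 8:1, 9:1}
Step 1: smallest deg-1 vertex = 2, p_1 = 7. Add edge {2,7}. Now deg[2]=0, deg[7]=2.
Step 2: smallest deg-1 vertex = 5, p_2 = 1. Add edge {1,5}. Now deg[5]=0, deg[1]=1.
Step 3: smallest deg-1 vertex = 1, p_3 = 3. Add edge {1,3}. Now deg[1]=0, deg[3]=1.
Step 4: smallest deg-1 vertex = 3, p_4 = 7. Add edge {3,7}. Now deg[3]=0, deg[7]=1.
Step 5: smallest deg-1 vertex = 7, p_5 = 4. Add edge {4,7}. Now deg[7]=0, deg[4]=1.
Step 6: smallest deg-1 vertex = 4, p_6 = 6. Add edge {4,6}. Now deg[4]=0, deg[6]=2.
Step 7: smallest deg-1 vertex = 8, p_7 = 6. Add edge {6,8}. Now deg[8]=0, deg[6]=1.
Final: two remaining deg-1 vertices are 6, 9. Add edge {6,9}.

Answer: 2 7
1 5
1 3
3 7
4 7
4 6
6 8
6 9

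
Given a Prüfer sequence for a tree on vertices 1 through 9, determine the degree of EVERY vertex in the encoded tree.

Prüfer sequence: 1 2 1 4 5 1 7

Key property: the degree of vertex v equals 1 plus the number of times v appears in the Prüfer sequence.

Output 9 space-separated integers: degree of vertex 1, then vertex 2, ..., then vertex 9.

Answer: 4 2 1 2 2 1 2 1 1

Derivation:
p_1 = 1: count[1] becomes 1
p_2 = 2: count[2] becomes 1
p_3 = 1: count[1] becomes 2
p_4 = 4: count[4] becomes 1
p_5 = 5: count[5] becomes 1
p_6 = 1: count[1] becomes 3
p_7 = 7: count[7] becomes 1
Degrees (1 + count): deg[1]=1+3=4, deg[2]=1+1=2, deg[3]=1+0=1, deg[4]=1+1=2, deg[5]=1+1=2, deg[6]=1+0=1, deg[7]=1+1=2, deg[8]=1+0=1, deg[9]=1+0=1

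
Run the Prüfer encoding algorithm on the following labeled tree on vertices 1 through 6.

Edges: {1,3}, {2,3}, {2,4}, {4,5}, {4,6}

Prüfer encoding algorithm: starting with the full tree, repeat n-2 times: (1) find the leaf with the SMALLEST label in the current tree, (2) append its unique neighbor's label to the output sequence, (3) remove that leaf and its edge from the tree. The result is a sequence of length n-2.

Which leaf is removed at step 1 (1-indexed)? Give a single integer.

Step 1: current leaves = {1,5,6}. Remove leaf 1 (neighbor: 3).

Answer: 1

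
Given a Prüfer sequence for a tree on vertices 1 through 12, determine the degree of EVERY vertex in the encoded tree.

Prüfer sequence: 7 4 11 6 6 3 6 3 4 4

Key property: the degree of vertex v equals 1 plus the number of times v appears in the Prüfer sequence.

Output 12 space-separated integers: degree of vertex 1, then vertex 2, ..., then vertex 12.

p_1 = 7: count[7] becomes 1
p_2 = 4: count[4] becomes 1
p_3 = 11: count[11] becomes 1
p_4 = 6: count[6] becomes 1
p_5 = 6: count[6] becomes 2
p_6 = 3: count[3] becomes 1
p_7 = 6: count[6] becomes 3
p_8 = 3: count[3] becomes 2
p_9 = 4: count[4] becomes 2
p_10 = 4: count[4] becomes 3
Degrees (1 + count): deg[1]=1+0=1, deg[2]=1+0=1, deg[3]=1+2=3, deg[4]=1+3=4, deg[5]=1+0=1, deg[6]=1+3=4, deg[7]=1+1=2, deg[8]=1+0=1, deg[9]=1+0=1, deg[10]=1+0=1, deg[11]=1+1=2, deg[12]=1+0=1

Answer: 1 1 3 4 1 4 2 1 1 1 2 1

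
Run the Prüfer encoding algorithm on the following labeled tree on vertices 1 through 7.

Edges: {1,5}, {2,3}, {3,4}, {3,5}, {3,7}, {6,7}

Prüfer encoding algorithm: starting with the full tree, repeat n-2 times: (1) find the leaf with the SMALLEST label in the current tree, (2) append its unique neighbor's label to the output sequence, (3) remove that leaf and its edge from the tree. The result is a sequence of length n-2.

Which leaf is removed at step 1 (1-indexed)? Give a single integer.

Answer: 1

Derivation:
Step 1: current leaves = {1,2,4,6}. Remove leaf 1 (neighbor: 5).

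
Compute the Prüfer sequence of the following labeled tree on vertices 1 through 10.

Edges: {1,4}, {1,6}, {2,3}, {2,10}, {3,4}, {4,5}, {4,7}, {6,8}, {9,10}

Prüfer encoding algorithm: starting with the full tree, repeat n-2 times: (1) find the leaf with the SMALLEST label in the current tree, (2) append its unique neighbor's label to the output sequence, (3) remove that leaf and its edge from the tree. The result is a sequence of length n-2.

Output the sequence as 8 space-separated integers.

Answer: 4 4 6 1 4 3 2 10

Derivation:
Step 1: leaves = {5,7,8,9}. Remove smallest leaf 5, emit neighbor 4.
Step 2: leaves = {7,8,9}. Remove smallest leaf 7, emit neighbor 4.
Step 3: leaves = {8,9}. Remove smallest leaf 8, emit neighbor 6.
Step 4: leaves = {6,9}. Remove smallest leaf 6, emit neighbor 1.
Step 5: leaves = {1,9}. Remove smallest leaf 1, emit neighbor 4.
Step 6: leaves = {4,9}. Remove smallest leaf 4, emit neighbor 3.
Step 7: leaves = {3,9}. Remove smallest leaf 3, emit neighbor 2.
Step 8: leaves = {2,9}. Remove smallest leaf 2, emit neighbor 10.
Done: 2 vertices remain (9, 10). Sequence = [4 4 6 1 4 3 2 10]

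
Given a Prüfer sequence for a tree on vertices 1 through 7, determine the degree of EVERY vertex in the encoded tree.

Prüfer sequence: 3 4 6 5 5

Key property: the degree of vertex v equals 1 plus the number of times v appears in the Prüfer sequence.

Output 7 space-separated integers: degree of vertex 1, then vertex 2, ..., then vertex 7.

p_1 = 3: count[3] becomes 1
p_2 = 4: count[4] becomes 1
p_3 = 6: count[6] becomes 1
p_4 = 5: count[5] becomes 1
p_5 = 5: count[5] becomes 2
Degrees (1 + count): deg[1]=1+0=1, deg[2]=1+0=1, deg[3]=1+1=2, deg[4]=1+1=2, deg[5]=1+2=3, deg[6]=1+1=2, deg[7]=1+0=1

Answer: 1 1 2 2 3 2 1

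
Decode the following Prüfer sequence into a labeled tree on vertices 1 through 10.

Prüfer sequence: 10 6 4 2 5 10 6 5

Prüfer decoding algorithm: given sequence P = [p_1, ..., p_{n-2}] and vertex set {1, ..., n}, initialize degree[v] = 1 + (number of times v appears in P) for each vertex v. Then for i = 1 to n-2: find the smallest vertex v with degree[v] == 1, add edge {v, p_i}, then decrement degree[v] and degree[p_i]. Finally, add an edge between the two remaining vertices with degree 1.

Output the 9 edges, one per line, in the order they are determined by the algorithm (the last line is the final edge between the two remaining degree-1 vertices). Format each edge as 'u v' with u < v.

Answer: 1 10
3 6
4 7
2 4
2 5
8 10
6 9
5 6
5 10

Derivation:
Initial degrees: {1:1, 2:2, 3:1, 4:2, 5:3, 6:3, 7:1, 8:1, 9:1, 10:3}
Step 1: smallest deg-1 vertex = 1, p_1 = 10. Add edge {1,10}. Now deg[1]=0, deg[10]=2.
Step 2: smallest deg-1 vertex = 3, p_2 = 6. Add edge {3,6}. Now deg[3]=0, deg[6]=2.
Step 3: smallest deg-1 vertex = 7, p_3 = 4. Add edge {4,7}. Now deg[7]=0, deg[4]=1.
Step 4: smallest deg-1 vertex = 4, p_4 = 2. Add edge {2,4}. Now deg[4]=0, deg[2]=1.
Step 5: smallest deg-1 vertex = 2, p_5 = 5. Add edge {2,5}. Now deg[2]=0, deg[5]=2.
Step 6: smallest deg-1 vertex = 8, p_6 = 10. Add edge {8,10}. Now deg[8]=0, deg[10]=1.
Step 7: smallest deg-1 vertex = 9, p_7 = 6. Add edge {6,9}. Now deg[9]=0, deg[6]=1.
Step 8: smallest deg-1 vertex = 6, p_8 = 5. Add edge {5,6}. Now deg[6]=0, deg[5]=1.
Final: two remaining deg-1 vertices are 5, 10. Add edge {5,10}.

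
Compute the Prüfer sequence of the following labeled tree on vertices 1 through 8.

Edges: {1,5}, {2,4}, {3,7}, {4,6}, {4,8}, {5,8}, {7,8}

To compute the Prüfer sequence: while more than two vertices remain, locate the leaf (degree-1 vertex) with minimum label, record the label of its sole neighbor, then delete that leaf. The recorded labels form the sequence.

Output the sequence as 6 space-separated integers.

Step 1: leaves = {1,2,3,6}. Remove smallest leaf 1, emit neighbor 5.
Step 2: leaves = {2,3,5,6}. Remove smallest leaf 2, emit neighbor 4.
Step 3: leaves = {3,5,6}. Remove smallest leaf 3, emit neighbor 7.
Step 4: leaves = {5,6,7}. Remove smallest leaf 5, emit neighbor 8.
Step 5: leaves = {6,7}. Remove smallest leaf 6, emit neighbor 4.
Step 6: leaves = {4,7}. Remove smallest leaf 4, emit neighbor 8.
Done: 2 vertices remain (7, 8). Sequence = [5 4 7 8 4 8]

Answer: 5 4 7 8 4 8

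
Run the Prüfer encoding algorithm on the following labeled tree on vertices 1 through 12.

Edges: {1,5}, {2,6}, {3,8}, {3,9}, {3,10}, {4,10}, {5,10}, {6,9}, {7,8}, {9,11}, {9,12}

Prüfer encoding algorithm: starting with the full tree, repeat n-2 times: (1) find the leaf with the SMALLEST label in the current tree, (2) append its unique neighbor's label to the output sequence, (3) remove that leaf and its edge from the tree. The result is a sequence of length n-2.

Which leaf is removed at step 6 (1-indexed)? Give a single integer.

Answer: 7

Derivation:
Step 1: current leaves = {1,2,4,7,11,12}. Remove leaf 1 (neighbor: 5).
Step 2: current leaves = {2,4,5,7,11,12}. Remove leaf 2 (neighbor: 6).
Step 3: current leaves = {4,5,6,7,11,12}. Remove leaf 4 (neighbor: 10).
Step 4: current leaves = {5,6,7,11,12}. Remove leaf 5 (neighbor: 10).
Step 5: current leaves = {6,7,10,11,12}. Remove leaf 6 (neighbor: 9).
Step 6: current leaves = {7,10,11,12}. Remove leaf 7 (neighbor: 8).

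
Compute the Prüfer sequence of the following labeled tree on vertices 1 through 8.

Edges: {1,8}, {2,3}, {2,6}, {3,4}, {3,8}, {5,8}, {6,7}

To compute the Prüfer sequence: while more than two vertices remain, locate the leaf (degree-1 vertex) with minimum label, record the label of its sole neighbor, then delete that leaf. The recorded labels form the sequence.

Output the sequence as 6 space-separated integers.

Step 1: leaves = {1,4,5,7}. Remove smallest leaf 1, emit neighbor 8.
Step 2: leaves = {4,5,7}. Remove smallest leaf 4, emit neighbor 3.
Step 3: leaves = {5,7}. Remove smallest leaf 5, emit neighbor 8.
Step 4: leaves = {7,8}. Remove smallest leaf 7, emit neighbor 6.
Step 5: leaves = {6,8}. Remove smallest leaf 6, emit neighbor 2.
Step 6: leaves = {2,8}. Remove smallest leaf 2, emit neighbor 3.
Done: 2 vertices remain (3, 8). Sequence = [8 3 8 6 2 3]

Answer: 8 3 8 6 2 3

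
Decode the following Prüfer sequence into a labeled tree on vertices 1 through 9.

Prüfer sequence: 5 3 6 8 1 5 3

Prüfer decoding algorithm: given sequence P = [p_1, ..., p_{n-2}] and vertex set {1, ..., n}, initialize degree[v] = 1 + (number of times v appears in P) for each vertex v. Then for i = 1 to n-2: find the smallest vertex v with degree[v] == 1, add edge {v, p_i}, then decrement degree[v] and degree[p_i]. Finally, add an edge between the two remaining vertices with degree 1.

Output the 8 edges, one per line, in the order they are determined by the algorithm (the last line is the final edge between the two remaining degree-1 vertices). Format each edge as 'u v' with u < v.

Answer: 2 5
3 4
6 7
6 8
1 8
1 5
3 5
3 9

Derivation:
Initial degrees: {1:2, 2:1, 3:3, 4:1, 5:3, 6:2, 7:1, 8:2, 9:1}
Step 1: smallest deg-1 vertex = 2, p_1 = 5. Add edge {2,5}. Now deg[2]=0, deg[5]=2.
Step 2: smallest deg-1 vertex = 4, p_2 = 3. Add edge {3,4}. Now deg[4]=0, deg[3]=2.
Step 3: smallest deg-1 vertex = 7, p_3 = 6. Add edge {6,7}. Now deg[7]=0, deg[6]=1.
Step 4: smallest deg-1 vertex = 6, p_4 = 8. Add edge {6,8}. Now deg[6]=0, deg[8]=1.
Step 5: smallest deg-1 vertex = 8, p_5 = 1. Add edge {1,8}. Now deg[8]=0, deg[1]=1.
Step 6: smallest deg-1 vertex = 1, p_6 = 5. Add edge {1,5}. Now deg[1]=0, deg[5]=1.
Step 7: smallest deg-1 vertex = 5, p_7 = 3. Add edge {3,5}. Now deg[5]=0, deg[3]=1.
Final: two remaining deg-1 vertices are 3, 9. Add edge {3,9}.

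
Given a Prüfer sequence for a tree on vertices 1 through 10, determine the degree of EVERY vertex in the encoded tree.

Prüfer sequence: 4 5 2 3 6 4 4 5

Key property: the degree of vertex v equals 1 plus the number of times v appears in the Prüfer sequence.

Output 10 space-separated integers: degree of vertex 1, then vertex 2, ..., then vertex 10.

p_1 = 4: count[4] becomes 1
p_2 = 5: count[5] becomes 1
p_3 = 2: count[2] becomes 1
p_4 = 3: count[3] becomes 1
p_5 = 6: count[6] becomes 1
p_6 = 4: count[4] becomes 2
p_7 = 4: count[4] becomes 3
p_8 = 5: count[5] becomes 2
Degrees (1 + count): deg[1]=1+0=1, deg[2]=1+1=2, deg[3]=1+1=2, deg[4]=1+3=4, deg[5]=1+2=3, deg[6]=1+1=2, deg[7]=1+0=1, deg[8]=1+0=1, deg[9]=1+0=1, deg[10]=1+0=1

Answer: 1 2 2 4 3 2 1 1 1 1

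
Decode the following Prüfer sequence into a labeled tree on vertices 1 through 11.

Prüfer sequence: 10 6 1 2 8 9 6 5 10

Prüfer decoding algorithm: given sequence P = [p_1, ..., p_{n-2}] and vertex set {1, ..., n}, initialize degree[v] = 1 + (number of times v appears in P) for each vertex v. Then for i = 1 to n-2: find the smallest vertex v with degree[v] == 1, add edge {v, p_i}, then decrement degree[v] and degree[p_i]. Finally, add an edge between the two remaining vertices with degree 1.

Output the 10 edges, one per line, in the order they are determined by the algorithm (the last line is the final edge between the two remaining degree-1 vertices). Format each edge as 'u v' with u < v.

Answer: 3 10
4 6
1 7
1 2
2 8
8 9
6 9
5 6
5 10
10 11

Derivation:
Initial degrees: {1:2, 2:2, 3:1, 4:1, 5:2, 6:3, 7:1, 8:2, 9:2, 10:3, 11:1}
Step 1: smallest deg-1 vertex = 3, p_1 = 10. Add edge {3,10}. Now deg[3]=0, deg[10]=2.
Step 2: smallest deg-1 vertex = 4, p_2 = 6. Add edge {4,6}. Now deg[4]=0, deg[6]=2.
Step 3: smallest deg-1 vertex = 7, p_3 = 1. Add edge {1,7}. Now deg[7]=0, deg[1]=1.
Step 4: smallest deg-1 vertex = 1, p_4 = 2. Add edge {1,2}. Now deg[1]=0, deg[2]=1.
Step 5: smallest deg-1 vertex = 2, p_5 = 8. Add edge {2,8}. Now deg[2]=0, deg[8]=1.
Step 6: smallest deg-1 vertex = 8, p_6 = 9. Add edge {8,9}. Now deg[8]=0, deg[9]=1.
Step 7: smallest deg-1 vertex = 9, p_7 = 6. Add edge {6,9}. Now deg[9]=0, deg[6]=1.
Step 8: smallest deg-1 vertex = 6, p_8 = 5. Add edge {5,6}. Now deg[6]=0, deg[5]=1.
Step 9: smallest deg-1 vertex = 5, p_9 = 10. Add edge {5,10}. Now deg[5]=0, deg[10]=1.
Final: two remaining deg-1 vertices are 10, 11. Add edge {10,11}.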